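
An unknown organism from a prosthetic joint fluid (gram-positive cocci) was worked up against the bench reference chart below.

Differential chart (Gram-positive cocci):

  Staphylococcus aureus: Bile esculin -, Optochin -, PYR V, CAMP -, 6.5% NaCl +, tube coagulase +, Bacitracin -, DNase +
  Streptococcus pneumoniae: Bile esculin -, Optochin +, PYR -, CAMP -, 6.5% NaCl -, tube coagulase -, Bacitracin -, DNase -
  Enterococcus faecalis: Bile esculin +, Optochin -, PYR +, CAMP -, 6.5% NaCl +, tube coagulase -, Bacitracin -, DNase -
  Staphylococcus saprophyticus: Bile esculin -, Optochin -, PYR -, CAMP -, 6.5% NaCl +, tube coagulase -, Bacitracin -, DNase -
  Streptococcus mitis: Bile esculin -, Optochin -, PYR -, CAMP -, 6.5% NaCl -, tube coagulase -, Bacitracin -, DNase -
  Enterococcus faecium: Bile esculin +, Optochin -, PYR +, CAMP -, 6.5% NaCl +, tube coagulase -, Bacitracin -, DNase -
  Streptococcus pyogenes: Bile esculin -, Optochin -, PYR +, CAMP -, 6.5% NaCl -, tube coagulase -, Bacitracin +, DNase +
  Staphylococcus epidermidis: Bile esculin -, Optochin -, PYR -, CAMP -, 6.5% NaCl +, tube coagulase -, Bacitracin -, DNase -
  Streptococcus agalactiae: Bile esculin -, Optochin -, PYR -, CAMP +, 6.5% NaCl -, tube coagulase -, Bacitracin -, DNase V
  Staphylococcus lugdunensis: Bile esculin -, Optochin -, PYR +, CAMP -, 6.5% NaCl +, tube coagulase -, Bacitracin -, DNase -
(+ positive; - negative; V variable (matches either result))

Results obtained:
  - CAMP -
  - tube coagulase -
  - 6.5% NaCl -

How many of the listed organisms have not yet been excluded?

6.5% NaCl -: excludes 6 organisms — 4 left.
CAMP -: excludes Streptococcus agalactiae — 3 left.
tube coagulase -: all 3 remaining candidates are consistent.
Still consistent: Streptococcus mitis, Streptococcus pneumoniae, Streptococcus pyogenes.

3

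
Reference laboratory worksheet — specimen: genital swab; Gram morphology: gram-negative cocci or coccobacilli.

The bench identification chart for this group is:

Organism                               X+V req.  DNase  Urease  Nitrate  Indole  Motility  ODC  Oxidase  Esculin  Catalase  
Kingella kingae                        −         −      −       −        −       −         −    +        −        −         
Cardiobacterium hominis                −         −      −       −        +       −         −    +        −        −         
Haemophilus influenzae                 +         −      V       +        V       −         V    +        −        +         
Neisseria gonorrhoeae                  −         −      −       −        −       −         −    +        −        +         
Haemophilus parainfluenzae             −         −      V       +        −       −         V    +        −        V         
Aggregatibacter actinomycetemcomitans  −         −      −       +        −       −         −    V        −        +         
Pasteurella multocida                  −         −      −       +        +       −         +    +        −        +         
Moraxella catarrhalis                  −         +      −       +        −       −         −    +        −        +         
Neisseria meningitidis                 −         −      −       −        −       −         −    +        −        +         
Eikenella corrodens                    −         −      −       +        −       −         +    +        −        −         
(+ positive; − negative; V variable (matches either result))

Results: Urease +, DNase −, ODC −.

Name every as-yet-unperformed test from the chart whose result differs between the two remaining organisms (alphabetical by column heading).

X+V req.

DNase −: excludes Moraxella catarrhalis — 9 left.
ODC −: excludes Pasteurella multocida, Eikenella corrodens — 7 left.
Urease +: excludes 5 organisms — 2 left.
Two candidates remain: Haemophilus influenzae and Haemophilus parainfluenzae.
  X+V req.: Haemophilus influenzae +, Haemophilus parainfluenzae − — discriminates.
  Nitrate: + vs + — same for both, does not separate.
  Indole: V vs − — variable for at least one, does not separate.
  Motility: − vs − — same for both, does not separate.
  Oxidase: + vs + — same for both, does not separate.
  Esculin: − vs − — same for both, does not separate.
  Catalase: + vs V — variable for at least one, does not separate.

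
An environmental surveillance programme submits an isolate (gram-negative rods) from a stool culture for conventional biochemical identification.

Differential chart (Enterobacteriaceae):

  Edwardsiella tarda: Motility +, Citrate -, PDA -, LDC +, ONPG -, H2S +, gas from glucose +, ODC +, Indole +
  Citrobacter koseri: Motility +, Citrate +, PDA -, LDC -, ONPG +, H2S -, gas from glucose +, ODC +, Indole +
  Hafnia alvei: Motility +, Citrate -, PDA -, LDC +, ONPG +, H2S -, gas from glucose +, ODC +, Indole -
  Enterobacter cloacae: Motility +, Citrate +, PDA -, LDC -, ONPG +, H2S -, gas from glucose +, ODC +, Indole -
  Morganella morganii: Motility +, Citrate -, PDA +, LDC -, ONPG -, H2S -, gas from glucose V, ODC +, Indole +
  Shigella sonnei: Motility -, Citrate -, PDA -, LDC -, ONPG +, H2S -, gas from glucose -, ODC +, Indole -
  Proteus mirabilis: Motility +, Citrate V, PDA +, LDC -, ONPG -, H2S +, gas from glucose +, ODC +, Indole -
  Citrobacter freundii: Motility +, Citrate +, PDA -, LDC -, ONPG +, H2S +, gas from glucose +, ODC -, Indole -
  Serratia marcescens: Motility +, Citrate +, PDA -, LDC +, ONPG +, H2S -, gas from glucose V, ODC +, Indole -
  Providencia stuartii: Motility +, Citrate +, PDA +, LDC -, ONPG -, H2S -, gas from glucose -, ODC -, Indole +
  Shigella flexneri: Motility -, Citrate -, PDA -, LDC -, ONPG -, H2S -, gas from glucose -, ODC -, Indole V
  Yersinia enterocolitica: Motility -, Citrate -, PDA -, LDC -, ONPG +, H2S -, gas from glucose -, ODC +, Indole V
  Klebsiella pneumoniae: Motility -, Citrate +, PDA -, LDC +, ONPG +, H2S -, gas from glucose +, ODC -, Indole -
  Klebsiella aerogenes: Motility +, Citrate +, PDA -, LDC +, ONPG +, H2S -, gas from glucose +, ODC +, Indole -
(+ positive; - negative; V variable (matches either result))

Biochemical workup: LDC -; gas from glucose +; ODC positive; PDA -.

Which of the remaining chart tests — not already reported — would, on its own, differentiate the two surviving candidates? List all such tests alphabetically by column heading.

ODC +: excludes Citrobacter freundii, Providencia stuartii, Shigella flexneri, Klebsiella pneumoniae — 10 left.
PDA -: excludes Morganella morganii, Proteus mirabilis — 8 left.
gas from glucose +: excludes Shigella sonnei, Yersinia enterocolitica — 6 left.
LDC -: excludes Edwardsiella tarda, Hafnia alvei, Serratia marcescens, Klebsiella aerogenes — 2 left.
Two candidates remain: Citrobacter koseri and Enterobacter cloacae.
  Motility: + vs + — same for both, does not separate.
  Citrate: + vs + — same for both, does not separate.
  ONPG: + vs + — same for both, does not separate.
  H2S: - vs - — same for both, does not separate.
  Indole: Citrobacter koseri +, Enterobacter cloacae - — discriminates.

Indole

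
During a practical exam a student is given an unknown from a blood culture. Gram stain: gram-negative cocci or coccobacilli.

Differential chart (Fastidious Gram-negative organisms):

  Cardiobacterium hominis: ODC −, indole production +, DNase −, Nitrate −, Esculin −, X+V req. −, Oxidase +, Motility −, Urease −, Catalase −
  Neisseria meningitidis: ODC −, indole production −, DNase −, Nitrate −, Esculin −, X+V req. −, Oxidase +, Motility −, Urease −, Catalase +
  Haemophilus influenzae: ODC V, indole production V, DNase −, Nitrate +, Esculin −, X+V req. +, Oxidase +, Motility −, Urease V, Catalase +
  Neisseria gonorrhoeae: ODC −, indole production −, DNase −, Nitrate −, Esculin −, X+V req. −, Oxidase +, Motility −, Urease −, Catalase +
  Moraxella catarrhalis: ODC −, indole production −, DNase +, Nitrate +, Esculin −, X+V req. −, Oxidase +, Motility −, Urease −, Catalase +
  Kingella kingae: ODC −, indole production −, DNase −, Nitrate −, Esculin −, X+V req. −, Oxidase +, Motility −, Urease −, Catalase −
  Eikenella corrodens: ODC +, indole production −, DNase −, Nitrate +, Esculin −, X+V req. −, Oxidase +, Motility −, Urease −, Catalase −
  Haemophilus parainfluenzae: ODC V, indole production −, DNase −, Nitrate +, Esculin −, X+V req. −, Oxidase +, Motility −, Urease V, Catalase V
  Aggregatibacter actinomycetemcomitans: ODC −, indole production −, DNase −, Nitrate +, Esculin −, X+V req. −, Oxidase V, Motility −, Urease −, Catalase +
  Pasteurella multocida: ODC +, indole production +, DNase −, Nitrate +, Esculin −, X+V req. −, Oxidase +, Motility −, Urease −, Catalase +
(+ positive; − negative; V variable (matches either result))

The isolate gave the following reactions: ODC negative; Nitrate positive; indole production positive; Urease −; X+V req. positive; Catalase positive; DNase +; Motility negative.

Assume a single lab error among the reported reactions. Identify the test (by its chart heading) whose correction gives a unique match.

As reported, no row in the chart matches all 8 reactions.
Reversing DNase (to −) → unique match: Haemophilus influenzae.
Reversing X+V req. → still no organism matches.
Reversing ODC → still no organism matches.
Reversing Urease → still no organism matches.
Reversing Nitrate → still no organism matches.
Reversing Catalase → still no organism matches.
Reversing Motility → still no organism matches.
Reversing indole production → still no organism matches.

DNase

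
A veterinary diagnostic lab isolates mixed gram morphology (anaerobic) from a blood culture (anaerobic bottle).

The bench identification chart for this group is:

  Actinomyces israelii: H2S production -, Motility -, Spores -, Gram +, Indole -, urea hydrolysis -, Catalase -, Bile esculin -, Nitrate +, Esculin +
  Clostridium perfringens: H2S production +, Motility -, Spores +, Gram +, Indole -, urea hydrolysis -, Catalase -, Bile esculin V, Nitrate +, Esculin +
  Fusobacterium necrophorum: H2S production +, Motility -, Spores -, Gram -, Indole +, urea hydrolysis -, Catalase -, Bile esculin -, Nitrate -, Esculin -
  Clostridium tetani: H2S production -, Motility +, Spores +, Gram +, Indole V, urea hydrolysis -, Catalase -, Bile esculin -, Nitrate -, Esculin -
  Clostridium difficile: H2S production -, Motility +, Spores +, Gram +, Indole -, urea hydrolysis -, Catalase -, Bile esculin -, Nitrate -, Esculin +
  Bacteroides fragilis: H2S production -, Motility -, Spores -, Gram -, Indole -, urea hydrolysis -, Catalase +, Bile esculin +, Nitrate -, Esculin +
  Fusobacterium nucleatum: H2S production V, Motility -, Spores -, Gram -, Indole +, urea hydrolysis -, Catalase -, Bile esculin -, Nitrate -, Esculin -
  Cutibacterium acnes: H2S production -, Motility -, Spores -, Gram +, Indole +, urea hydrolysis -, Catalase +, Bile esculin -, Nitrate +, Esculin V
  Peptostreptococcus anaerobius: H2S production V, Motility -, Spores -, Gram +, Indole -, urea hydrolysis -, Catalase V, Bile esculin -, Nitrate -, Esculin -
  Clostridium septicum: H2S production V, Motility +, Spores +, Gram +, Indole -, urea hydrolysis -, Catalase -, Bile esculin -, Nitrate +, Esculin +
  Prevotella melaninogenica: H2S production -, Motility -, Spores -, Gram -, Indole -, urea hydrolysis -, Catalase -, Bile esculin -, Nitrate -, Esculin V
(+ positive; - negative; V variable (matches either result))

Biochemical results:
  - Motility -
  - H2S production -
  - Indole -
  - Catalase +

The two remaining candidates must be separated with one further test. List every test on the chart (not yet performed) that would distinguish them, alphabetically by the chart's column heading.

Bile esculin, Esculin, Gram

Motility -: excludes Clostridium tetani, Clostridium difficile, Clostridium septicum — 8 left.
H2S production -: excludes Clostridium perfringens, Fusobacterium necrophorum — 6 left.
Catalase +: excludes Actinomyces israelii, Fusobacterium nucleatum, Prevotella melaninogenica — 3 left.
Indole -: excludes Cutibacterium acnes — 2 left.
Two candidates remain: Bacteroides fragilis and Peptostreptococcus anaerobius.
  Spores: - vs - — same for both, does not separate.
  Gram: Bacteroides fragilis -, Peptostreptococcus anaerobius + — discriminates.
  urea hydrolysis: - vs - — same for both, does not separate.
  Bile esculin: Bacteroides fragilis +, Peptostreptococcus anaerobius - — discriminates.
  Nitrate: - vs - — same for both, does not separate.
  Esculin: Bacteroides fragilis +, Peptostreptococcus anaerobius - — discriminates.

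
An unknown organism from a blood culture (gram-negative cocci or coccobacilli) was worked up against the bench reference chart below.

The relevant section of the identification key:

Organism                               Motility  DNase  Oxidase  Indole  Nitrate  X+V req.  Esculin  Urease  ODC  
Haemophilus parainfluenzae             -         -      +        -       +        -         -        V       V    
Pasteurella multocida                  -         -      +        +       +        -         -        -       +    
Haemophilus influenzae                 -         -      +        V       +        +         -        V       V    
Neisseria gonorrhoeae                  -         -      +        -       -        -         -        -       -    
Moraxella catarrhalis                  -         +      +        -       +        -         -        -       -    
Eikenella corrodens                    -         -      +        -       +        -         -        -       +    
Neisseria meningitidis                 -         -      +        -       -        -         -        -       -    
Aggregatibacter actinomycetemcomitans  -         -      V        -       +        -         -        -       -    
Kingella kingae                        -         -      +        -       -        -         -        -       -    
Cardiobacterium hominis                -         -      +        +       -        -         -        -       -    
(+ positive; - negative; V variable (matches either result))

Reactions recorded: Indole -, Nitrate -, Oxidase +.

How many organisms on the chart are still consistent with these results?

Indole -: excludes Pasteurella multocida, Cardiobacterium hominis — 8 left.
Oxidase +: all 8 remaining candidates are consistent.
Nitrate -: excludes 5 organisms — 3 left.
Still consistent: Kingella kingae, Neisseria gonorrhoeae, Neisseria meningitidis.

3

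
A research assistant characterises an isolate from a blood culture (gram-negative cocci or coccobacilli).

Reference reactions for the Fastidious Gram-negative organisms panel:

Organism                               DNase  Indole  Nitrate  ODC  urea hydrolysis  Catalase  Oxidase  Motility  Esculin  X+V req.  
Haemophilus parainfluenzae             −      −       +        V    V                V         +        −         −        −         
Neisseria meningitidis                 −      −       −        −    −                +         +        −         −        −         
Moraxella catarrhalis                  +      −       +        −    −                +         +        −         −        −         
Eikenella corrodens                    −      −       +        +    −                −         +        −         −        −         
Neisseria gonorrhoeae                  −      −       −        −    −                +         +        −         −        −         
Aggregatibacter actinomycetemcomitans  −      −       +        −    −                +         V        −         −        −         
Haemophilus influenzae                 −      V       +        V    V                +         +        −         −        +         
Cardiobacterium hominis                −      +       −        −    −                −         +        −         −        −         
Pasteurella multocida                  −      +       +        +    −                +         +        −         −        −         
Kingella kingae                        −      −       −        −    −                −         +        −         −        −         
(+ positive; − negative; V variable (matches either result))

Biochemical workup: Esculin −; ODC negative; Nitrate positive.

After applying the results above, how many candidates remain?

Esculin −: all 10 remaining candidates are consistent.
ODC −: excludes Eikenella corrodens, Pasteurella multocida — 8 left.
Nitrate +: excludes Neisseria meningitidis, Neisseria gonorrhoeae, Cardiobacterium hominis, Kingella kingae — 4 left.
Still consistent: Aggregatibacter actinomycetemcomitans, Haemophilus influenzae, Haemophilus parainfluenzae, Moraxella catarrhalis.

4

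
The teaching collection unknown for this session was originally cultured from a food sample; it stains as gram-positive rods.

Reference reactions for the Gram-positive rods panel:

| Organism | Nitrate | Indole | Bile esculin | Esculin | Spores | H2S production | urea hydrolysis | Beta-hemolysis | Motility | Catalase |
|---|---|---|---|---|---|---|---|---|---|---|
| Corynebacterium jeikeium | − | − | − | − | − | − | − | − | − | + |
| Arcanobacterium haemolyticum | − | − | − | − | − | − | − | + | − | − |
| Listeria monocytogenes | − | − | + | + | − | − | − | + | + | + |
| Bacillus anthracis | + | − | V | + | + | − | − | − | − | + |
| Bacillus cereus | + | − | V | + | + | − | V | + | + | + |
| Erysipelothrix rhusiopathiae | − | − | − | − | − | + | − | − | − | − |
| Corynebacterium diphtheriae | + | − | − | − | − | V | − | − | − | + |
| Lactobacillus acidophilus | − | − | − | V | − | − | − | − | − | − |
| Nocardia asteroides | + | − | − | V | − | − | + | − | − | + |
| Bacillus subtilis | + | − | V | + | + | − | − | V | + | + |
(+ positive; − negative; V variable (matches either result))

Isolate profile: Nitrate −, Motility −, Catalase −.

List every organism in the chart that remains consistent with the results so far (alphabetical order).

Arcanobacterium haemolyticum, Erysipelothrix rhusiopathiae, Lactobacillus acidophilus

Motility −: excludes Listeria monocytogenes, Bacillus cereus, Bacillus subtilis — 7 left.
Nitrate −: excludes Bacillus anthracis, Corynebacterium diphtheriae, Nocardia asteroides — 4 left.
Catalase −: excludes Corynebacterium jeikeium — 3 left.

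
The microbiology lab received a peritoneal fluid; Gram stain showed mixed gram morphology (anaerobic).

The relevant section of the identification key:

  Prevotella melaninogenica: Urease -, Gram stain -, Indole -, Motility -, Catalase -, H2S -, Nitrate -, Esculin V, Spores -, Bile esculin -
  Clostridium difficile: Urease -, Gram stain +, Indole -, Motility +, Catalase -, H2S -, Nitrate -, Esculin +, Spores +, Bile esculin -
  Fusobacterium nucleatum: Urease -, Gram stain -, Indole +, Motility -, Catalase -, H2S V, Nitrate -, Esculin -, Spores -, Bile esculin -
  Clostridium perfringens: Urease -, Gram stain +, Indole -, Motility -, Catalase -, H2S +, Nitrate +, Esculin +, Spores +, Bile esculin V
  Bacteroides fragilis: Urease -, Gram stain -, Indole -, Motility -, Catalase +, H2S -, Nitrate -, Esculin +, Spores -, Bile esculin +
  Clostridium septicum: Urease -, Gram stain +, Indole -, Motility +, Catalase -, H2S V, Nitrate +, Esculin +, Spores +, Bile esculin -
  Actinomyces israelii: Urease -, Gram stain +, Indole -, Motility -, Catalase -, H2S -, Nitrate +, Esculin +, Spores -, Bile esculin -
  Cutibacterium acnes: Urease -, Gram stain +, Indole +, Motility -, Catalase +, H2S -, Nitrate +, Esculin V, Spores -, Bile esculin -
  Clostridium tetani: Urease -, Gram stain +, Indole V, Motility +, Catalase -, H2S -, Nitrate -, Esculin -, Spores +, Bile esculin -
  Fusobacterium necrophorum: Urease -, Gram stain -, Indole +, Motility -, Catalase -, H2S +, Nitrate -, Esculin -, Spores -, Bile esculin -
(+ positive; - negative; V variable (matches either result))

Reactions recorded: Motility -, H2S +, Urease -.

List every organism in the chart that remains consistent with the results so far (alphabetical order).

Urease -: all 10 remaining candidates are consistent.
H2S +: excludes 6 organisms — 4 left.
Motility -: excludes Clostridium septicum — 3 left.

Clostridium perfringens, Fusobacterium necrophorum, Fusobacterium nucleatum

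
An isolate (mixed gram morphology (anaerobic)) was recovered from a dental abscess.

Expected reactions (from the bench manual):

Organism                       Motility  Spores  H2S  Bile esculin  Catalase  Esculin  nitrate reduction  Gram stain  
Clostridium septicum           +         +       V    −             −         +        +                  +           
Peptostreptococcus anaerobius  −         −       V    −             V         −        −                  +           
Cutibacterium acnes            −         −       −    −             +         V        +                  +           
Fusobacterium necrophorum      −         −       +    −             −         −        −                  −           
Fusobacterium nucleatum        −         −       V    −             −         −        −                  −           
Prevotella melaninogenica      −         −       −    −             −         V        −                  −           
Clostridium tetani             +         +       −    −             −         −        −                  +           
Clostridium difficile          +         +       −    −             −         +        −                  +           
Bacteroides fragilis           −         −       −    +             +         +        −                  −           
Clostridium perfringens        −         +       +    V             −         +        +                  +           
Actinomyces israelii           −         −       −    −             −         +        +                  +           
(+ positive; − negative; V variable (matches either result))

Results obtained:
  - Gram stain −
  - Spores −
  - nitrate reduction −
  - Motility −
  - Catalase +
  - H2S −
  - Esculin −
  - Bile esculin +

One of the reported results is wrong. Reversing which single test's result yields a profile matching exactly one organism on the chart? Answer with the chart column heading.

Esculin

As reported, no row in the chart matches all 8 reactions.
Reversing Bile esculin → still no organism matches.
Reversing Spores → still no organism matches.
Reversing nitrate reduction → still no organism matches.
Reversing Esculin (to +) → unique match: Bacteroides fragilis.
Reversing Motility → still no organism matches.
Reversing Gram stain → still no organism matches.
Reversing Catalase → still no organism matches.
Reversing H2S → still no organism matches.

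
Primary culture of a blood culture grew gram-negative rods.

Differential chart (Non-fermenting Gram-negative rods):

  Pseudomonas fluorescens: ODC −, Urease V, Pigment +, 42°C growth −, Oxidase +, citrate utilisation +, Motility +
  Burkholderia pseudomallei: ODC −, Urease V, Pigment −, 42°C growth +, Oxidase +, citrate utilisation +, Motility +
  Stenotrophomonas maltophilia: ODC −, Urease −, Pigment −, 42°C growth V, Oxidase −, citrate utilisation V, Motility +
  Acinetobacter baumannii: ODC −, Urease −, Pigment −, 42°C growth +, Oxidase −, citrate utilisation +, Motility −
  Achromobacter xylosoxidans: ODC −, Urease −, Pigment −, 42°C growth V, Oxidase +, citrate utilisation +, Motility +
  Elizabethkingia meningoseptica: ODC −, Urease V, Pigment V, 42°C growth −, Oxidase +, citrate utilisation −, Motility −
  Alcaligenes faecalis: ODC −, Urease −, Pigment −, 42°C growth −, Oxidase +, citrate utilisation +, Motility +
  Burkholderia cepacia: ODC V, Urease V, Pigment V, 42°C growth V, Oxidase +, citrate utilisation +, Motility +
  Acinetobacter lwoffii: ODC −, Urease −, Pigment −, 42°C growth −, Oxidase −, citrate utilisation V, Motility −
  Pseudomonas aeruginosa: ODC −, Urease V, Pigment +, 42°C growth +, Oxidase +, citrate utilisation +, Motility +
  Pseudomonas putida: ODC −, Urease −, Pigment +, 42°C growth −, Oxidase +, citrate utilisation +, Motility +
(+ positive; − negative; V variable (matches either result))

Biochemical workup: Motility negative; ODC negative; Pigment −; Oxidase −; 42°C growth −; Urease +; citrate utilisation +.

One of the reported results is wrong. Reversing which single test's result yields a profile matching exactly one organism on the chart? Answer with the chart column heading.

Urease

As reported, no row in the chart matches all 7 reactions.
Reversing ODC → still no organism matches.
Reversing Oxidase → still no organism matches.
Reversing Urease (to −) → unique match: Acinetobacter lwoffii.
Reversing Pigment → still no organism matches.
Reversing 42°C growth → still no organism matches.
Reversing Motility → still no organism matches.
Reversing citrate utilisation → still no organism matches.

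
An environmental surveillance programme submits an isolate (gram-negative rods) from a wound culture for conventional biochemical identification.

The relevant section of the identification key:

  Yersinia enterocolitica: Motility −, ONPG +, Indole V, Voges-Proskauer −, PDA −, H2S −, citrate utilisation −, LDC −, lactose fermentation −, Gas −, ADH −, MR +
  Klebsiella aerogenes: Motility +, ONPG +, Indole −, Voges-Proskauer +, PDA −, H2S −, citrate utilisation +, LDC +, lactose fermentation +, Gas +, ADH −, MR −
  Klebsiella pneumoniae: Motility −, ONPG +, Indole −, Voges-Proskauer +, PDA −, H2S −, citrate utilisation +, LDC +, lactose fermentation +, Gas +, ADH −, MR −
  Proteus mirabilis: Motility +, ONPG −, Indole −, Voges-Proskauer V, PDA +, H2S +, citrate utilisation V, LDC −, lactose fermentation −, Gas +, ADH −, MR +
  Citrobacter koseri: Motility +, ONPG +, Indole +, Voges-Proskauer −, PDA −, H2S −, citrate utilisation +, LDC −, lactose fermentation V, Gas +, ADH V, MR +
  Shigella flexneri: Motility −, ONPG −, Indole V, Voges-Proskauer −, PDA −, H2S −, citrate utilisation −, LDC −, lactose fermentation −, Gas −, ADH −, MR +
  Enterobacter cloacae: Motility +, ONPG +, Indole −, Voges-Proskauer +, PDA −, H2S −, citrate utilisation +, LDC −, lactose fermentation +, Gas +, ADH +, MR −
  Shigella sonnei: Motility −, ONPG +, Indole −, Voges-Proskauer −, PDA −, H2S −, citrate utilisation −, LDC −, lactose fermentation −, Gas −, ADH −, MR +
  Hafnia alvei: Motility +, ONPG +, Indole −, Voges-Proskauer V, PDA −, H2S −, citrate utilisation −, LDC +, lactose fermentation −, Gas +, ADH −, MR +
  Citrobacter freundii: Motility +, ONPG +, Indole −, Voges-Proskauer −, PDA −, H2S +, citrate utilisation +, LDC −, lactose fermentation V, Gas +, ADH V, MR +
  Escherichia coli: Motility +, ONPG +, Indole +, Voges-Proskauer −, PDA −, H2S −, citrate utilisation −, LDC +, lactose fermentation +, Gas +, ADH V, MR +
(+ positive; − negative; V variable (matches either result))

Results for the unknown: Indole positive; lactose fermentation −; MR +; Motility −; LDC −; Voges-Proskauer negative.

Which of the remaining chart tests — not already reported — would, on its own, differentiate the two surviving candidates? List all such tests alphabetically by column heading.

Voges-Proskauer −: excludes Klebsiella aerogenes, Klebsiella pneumoniae, Enterobacter cloacae — 8 left.
MR +: all 8 remaining candidates are consistent.
Motility −: excludes 5 organisms — 3 left.
lactose fermentation −: all 3 remaining candidates are consistent.
LDC −: all 3 remaining candidates are consistent.
Indole +: excludes Shigella sonnei — 2 left.
Two candidates remain: Shigella flexneri and Yersinia enterocolitica.
  ONPG: Shigella flexneri −, Yersinia enterocolitica + — discriminates.
  PDA: − vs − — same for both, does not separate.
  H2S: − vs − — same for both, does not separate.
  citrate utilisation: − vs − — same for both, does not separate.
  Gas: − vs − — same for both, does not separate.
  ADH: − vs − — same for both, does not separate.

ONPG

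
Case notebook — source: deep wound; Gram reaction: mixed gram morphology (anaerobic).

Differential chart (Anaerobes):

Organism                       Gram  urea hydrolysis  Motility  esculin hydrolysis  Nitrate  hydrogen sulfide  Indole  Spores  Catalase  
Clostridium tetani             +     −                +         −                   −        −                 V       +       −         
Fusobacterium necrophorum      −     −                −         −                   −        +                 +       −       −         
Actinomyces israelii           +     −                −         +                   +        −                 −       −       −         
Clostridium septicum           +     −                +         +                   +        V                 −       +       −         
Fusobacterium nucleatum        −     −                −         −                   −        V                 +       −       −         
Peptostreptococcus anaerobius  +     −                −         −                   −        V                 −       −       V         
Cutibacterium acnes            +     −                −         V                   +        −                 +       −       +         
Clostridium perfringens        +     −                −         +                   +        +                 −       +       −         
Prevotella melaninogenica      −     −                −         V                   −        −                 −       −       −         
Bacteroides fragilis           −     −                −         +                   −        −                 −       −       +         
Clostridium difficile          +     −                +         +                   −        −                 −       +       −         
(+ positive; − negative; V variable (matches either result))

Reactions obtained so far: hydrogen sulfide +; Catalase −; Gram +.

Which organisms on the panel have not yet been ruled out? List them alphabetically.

hydrogen sulfide +: excludes 6 organisms — 5 left.
Gram +: excludes Fusobacterium necrophorum, Fusobacterium nucleatum — 3 left.
Catalase −: all 3 remaining candidates are consistent.

Clostridium perfringens, Clostridium septicum, Peptostreptococcus anaerobius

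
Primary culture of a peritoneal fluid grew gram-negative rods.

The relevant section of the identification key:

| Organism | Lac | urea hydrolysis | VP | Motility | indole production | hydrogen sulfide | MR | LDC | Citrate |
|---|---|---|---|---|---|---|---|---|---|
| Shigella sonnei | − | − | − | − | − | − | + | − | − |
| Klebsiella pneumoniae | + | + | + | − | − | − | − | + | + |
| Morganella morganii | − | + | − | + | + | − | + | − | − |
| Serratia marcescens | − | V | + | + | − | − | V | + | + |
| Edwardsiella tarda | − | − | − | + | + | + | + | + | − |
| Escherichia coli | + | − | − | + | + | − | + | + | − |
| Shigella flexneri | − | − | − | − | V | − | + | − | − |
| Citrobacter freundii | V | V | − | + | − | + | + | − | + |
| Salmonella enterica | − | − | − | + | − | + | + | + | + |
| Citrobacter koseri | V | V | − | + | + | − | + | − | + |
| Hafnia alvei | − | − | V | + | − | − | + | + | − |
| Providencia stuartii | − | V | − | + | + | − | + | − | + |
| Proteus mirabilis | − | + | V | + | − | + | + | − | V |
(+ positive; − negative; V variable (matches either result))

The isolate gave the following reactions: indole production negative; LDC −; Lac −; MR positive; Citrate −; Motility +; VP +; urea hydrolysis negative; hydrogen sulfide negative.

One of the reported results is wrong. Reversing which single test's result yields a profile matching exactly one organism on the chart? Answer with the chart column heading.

LDC

As reported, no row in the chart matches all 9 reactions.
Reversing hydrogen sulfide → still no organism matches.
Reversing Motility → still no organism matches.
Reversing LDC (to +) → unique match: Hafnia alvei.
Reversing urea hydrolysis → still no organism matches.
Reversing MR → still no organism matches.
Reversing Lac → still no organism matches.
Reversing VP → still no organism matches.
Reversing Citrate → still no organism matches.
Reversing indole production → still no organism matches.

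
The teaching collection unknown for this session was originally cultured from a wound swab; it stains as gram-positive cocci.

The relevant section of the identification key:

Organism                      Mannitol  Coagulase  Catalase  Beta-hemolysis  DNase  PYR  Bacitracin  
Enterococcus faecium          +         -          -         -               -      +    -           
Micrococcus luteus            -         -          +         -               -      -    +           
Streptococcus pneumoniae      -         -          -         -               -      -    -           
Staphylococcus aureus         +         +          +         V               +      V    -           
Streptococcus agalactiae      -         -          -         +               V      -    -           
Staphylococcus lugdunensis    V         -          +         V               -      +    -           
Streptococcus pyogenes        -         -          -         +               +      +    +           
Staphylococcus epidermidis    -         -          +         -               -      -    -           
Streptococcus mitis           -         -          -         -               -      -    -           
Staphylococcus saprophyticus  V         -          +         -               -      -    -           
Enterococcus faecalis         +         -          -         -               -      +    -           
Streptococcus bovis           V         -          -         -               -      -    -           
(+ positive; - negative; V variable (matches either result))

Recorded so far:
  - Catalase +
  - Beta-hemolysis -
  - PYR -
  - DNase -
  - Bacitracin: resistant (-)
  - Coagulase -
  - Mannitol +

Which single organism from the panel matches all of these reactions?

Staphylococcus saprophyticus

Beta-hemolysis -: excludes Streptococcus agalactiae, Streptococcus pyogenes — 10 left.
Mannitol +: excludes Micrococcus luteus, Streptococcus pneumoniae, Staphylococcus epidermidis, Streptococcus mitis — 6 left.
Catalase +: excludes Enterococcus faecium, Enterococcus faecalis, Streptococcus bovis — 3 left.
DNase -: excludes Staphylococcus aureus — 2 left.
PYR -: excludes Staphylococcus lugdunensis — 1 left.
Coagulase -: the one remaining candidate is consistent.
Bacitracin -: the one remaining candidate is consistent.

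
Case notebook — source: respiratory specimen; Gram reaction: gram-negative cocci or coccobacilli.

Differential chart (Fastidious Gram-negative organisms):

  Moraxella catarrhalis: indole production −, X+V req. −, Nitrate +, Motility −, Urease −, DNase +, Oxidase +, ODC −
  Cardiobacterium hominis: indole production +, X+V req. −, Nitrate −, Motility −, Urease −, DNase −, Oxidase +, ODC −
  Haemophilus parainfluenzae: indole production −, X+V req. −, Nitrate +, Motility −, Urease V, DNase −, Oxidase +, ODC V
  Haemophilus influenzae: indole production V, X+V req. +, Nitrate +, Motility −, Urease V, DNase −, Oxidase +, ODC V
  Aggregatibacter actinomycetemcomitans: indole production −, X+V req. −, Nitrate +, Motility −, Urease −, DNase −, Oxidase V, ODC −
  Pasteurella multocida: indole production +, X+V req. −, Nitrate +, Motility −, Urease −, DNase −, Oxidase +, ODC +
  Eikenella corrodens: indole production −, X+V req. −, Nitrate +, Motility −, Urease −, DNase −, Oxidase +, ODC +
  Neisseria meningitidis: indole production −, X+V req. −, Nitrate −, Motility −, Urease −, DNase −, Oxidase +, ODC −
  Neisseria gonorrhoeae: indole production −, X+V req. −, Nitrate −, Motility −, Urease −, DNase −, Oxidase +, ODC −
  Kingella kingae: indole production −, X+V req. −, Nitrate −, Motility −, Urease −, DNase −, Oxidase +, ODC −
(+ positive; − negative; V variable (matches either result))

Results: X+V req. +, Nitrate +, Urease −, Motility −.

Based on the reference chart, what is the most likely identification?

Haemophilus influenzae

Urease −: all 10 remaining candidates are consistent.
Motility −: all 10 remaining candidates are consistent.
X+V req. +: excludes 9 organisms — 1 left.
Nitrate +: the one remaining candidate is consistent.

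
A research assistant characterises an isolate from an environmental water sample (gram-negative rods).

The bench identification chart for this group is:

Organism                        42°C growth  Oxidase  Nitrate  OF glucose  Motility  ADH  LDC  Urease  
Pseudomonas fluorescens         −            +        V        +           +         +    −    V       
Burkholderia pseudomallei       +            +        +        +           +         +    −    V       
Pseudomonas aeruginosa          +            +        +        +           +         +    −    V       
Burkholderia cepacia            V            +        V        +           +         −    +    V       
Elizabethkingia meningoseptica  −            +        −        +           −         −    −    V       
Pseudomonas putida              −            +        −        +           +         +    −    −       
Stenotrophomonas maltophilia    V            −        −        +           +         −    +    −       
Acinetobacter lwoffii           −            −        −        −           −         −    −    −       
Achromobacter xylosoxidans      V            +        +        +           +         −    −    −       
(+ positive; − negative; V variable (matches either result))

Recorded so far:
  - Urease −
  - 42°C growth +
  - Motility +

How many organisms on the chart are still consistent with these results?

5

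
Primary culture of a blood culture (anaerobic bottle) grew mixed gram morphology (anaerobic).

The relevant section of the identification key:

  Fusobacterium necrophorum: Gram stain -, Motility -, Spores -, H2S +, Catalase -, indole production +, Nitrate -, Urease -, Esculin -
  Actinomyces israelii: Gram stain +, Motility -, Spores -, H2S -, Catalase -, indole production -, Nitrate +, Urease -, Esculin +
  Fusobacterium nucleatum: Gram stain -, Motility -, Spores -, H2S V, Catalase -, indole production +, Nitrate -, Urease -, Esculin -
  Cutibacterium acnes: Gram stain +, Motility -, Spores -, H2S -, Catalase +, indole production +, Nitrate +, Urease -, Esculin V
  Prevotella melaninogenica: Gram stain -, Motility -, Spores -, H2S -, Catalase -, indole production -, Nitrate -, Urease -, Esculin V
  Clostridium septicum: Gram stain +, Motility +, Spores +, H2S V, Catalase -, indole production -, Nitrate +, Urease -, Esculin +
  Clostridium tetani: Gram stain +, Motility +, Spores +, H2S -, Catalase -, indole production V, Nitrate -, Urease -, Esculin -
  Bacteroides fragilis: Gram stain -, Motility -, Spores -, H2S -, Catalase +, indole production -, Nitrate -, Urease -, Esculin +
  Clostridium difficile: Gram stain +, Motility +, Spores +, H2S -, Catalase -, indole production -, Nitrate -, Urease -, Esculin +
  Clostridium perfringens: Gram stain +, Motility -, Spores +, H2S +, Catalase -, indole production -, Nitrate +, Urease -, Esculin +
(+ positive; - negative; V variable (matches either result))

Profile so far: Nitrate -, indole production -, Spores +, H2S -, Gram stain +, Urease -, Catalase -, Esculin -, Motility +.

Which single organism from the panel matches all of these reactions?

Urease -: all 10 remaining candidates are consistent.
Nitrate -: excludes Actinomyces israelii, Cutibacterium acnes, Clostridium septicum, Clostridium perfringens — 6 left.
Spores +: excludes Fusobacterium necrophorum, Fusobacterium nucleatum, Prevotella melaninogenica, Bacteroides fragilis — 2 left.
Esculin -: excludes Clostridium difficile — 1 left.
Gram stain +: the one remaining candidate is consistent.
H2S -: the one remaining candidate is consistent.
indole production -: the one remaining candidate is consistent.
Catalase -: the one remaining candidate is consistent.
Motility +: the one remaining candidate is consistent.

Clostridium tetani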